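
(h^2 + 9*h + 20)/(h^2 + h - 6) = (h^2 + 9*h + 20)/(h^2 + h - 6)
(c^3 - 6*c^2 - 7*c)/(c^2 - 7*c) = c + 1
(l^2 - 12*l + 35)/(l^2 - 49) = (l - 5)/(l + 7)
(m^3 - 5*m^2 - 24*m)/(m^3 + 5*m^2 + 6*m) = (m - 8)/(m + 2)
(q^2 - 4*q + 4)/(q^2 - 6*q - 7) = (-q^2 + 4*q - 4)/(-q^2 + 6*q + 7)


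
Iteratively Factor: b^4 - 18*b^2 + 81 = (b + 3)*(b^3 - 3*b^2 - 9*b + 27) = (b - 3)*(b + 3)*(b^2 - 9) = (b - 3)*(b + 3)^2*(b - 3)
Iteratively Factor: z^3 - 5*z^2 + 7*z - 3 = (z - 1)*(z^2 - 4*z + 3) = (z - 1)^2*(z - 3)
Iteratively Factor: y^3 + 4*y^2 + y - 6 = (y - 1)*(y^2 + 5*y + 6) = (y - 1)*(y + 3)*(y + 2)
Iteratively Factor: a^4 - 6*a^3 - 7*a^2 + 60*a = (a - 4)*(a^3 - 2*a^2 - 15*a) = a*(a - 4)*(a^2 - 2*a - 15) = a*(a - 4)*(a + 3)*(a - 5)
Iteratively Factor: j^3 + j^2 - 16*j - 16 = (j - 4)*(j^2 + 5*j + 4) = (j - 4)*(j + 4)*(j + 1)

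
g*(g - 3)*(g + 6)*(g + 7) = g^4 + 10*g^3 + 3*g^2 - 126*g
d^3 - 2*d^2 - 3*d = d*(d - 3)*(d + 1)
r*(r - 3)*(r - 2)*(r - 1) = r^4 - 6*r^3 + 11*r^2 - 6*r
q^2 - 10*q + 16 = (q - 8)*(q - 2)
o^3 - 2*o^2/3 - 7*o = o*(o - 3)*(o + 7/3)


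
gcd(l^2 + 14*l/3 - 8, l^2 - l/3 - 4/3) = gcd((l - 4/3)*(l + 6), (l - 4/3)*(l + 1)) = l - 4/3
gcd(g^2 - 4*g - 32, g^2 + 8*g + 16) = g + 4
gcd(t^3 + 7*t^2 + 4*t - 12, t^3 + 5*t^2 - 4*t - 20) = t + 2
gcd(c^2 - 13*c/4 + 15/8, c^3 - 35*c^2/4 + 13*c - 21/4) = c - 3/4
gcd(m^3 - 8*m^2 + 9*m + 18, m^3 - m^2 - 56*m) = 1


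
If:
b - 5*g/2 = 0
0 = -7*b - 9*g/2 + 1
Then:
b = 5/44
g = 1/22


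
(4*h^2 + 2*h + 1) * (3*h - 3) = 12*h^3 - 6*h^2 - 3*h - 3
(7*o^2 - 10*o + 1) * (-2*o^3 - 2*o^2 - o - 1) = -14*o^5 + 6*o^4 + 11*o^3 + o^2 + 9*o - 1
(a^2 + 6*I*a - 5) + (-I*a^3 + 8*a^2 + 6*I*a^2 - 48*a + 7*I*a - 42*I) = -I*a^3 + 9*a^2 + 6*I*a^2 - 48*a + 13*I*a - 5 - 42*I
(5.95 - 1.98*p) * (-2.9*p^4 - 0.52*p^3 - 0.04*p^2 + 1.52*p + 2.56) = 5.742*p^5 - 16.2254*p^4 - 3.0148*p^3 - 3.2476*p^2 + 3.9752*p + 15.232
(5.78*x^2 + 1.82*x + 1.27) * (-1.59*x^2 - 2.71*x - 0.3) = -9.1902*x^4 - 18.5576*x^3 - 8.6855*x^2 - 3.9877*x - 0.381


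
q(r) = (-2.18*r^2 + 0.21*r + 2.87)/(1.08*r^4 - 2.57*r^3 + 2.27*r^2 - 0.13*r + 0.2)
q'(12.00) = 0.00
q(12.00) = -0.02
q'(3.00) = 0.33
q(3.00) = -0.42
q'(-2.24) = -0.03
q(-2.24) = -0.13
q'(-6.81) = -0.01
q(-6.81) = -0.03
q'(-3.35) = -0.03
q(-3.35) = -0.09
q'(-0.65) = 4.39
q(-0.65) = 0.85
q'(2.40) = 0.59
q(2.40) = -0.69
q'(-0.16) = 38.52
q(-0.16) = 9.58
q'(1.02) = -6.01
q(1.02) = 0.94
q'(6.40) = 0.03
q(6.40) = -0.07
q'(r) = (0.21 - 4.36*r)/(1.08*r^4 - 2.57*r^3 + 2.27*r^2 - 0.13*r + 0.2) + (-2.18*r^2 + 0.21*r + 2.87)*(-4.32*r^3 + 7.71*r^2 - 4.54*r + 0.13)/(1.08*r^4 - 2.57*r^3 + 2.27*r^2 - 0.13*r + 0.2)^2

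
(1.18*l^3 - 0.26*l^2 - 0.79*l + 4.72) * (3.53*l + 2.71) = 4.1654*l^4 + 2.28*l^3 - 3.4933*l^2 + 14.5207*l + 12.7912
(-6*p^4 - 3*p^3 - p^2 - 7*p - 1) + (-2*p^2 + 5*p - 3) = -6*p^4 - 3*p^3 - 3*p^2 - 2*p - 4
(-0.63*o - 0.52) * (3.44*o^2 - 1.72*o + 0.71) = -2.1672*o^3 - 0.7052*o^2 + 0.4471*o - 0.3692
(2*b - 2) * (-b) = -2*b^2 + 2*b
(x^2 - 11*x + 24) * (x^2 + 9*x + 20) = x^4 - 2*x^3 - 55*x^2 - 4*x + 480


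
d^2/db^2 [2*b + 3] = 0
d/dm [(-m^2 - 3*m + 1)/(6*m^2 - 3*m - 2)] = (21*m^2 - 8*m + 9)/(36*m^4 - 36*m^3 - 15*m^2 + 12*m + 4)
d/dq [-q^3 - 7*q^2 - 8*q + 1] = -3*q^2 - 14*q - 8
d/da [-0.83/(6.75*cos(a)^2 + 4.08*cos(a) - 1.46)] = -(11.205*cos(a) + 3.3864)*sin(a)/(6.75*cos(a)^2 + 4.08*cos(a) - 1.46)^2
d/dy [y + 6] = 1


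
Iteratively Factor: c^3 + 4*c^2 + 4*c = (c + 2)*(c^2 + 2*c) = c*(c + 2)*(c + 2)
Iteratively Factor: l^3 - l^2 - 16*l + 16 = (l - 1)*(l^2 - 16) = (l - 1)*(l + 4)*(l - 4)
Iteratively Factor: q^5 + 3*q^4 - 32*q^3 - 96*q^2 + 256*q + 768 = (q - 4)*(q^4 + 7*q^3 - 4*q^2 - 112*q - 192) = (q - 4)*(q + 3)*(q^3 + 4*q^2 - 16*q - 64) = (q - 4)*(q + 3)*(q + 4)*(q^2 - 16) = (q - 4)*(q + 3)*(q + 4)^2*(q - 4)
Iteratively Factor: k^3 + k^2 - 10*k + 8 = (k + 4)*(k^2 - 3*k + 2) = (k - 1)*(k + 4)*(k - 2)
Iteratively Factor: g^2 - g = (g - 1)*(g)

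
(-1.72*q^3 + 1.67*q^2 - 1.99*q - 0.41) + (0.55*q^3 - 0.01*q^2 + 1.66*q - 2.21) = -1.17*q^3 + 1.66*q^2 - 0.33*q - 2.62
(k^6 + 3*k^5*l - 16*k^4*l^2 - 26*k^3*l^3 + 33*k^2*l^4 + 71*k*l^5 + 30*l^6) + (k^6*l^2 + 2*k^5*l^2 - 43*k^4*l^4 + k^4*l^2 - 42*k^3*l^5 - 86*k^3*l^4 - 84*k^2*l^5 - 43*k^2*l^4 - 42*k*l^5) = k^6*l^2 + k^6 + 2*k^5*l^2 + 3*k^5*l - 43*k^4*l^4 - 15*k^4*l^2 - 42*k^3*l^5 - 86*k^3*l^4 - 26*k^3*l^3 - 84*k^2*l^5 - 10*k^2*l^4 + 29*k*l^5 + 30*l^6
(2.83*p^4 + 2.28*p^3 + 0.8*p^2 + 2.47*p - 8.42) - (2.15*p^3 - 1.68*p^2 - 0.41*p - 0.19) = 2.83*p^4 + 0.13*p^3 + 2.48*p^2 + 2.88*p - 8.23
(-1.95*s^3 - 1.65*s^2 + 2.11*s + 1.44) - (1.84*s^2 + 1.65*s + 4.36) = -1.95*s^3 - 3.49*s^2 + 0.46*s - 2.92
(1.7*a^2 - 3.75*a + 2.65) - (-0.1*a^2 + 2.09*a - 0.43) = 1.8*a^2 - 5.84*a + 3.08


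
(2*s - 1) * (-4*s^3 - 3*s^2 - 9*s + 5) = -8*s^4 - 2*s^3 - 15*s^2 + 19*s - 5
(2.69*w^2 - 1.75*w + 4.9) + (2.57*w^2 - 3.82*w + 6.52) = 5.26*w^2 - 5.57*w + 11.42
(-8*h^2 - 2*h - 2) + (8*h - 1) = -8*h^2 + 6*h - 3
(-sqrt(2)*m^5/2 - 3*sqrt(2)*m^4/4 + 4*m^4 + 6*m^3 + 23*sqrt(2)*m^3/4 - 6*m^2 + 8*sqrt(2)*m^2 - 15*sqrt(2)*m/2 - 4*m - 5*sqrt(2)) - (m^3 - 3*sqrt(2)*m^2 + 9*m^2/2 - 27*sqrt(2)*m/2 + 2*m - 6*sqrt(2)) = -sqrt(2)*m^5/2 - 3*sqrt(2)*m^4/4 + 4*m^4 + 5*m^3 + 23*sqrt(2)*m^3/4 - 21*m^2/2 + 11*sqrt(2)*m^2 - 6*m + 6*sqrt(2)*m + sqrt(2)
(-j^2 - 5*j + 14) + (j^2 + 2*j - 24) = -3*j - 10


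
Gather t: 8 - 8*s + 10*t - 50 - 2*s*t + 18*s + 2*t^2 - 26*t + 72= 10*s + 2*t^2 + t*(-2*s - 16) + 30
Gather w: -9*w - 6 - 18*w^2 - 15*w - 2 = -18*w^2 - 24*w - 8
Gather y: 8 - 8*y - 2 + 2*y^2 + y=2*y^2 - 7*y + 6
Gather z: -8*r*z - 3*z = z*(-8*r - 3)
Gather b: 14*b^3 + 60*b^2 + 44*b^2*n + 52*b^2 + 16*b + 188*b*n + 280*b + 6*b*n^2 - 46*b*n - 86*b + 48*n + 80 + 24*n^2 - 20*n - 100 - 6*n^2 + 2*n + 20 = 14*b^3 + b^2*(44*n + 112) + b*(6*n^2 + 142*n + 210) + 18*n^2 + 30*n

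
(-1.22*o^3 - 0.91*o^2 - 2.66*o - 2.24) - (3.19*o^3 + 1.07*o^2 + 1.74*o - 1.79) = -4.41*o^3 - 1.98*o^2 - 4.4*o - 0.45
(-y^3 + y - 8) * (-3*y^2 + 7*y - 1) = 3*y^5 - 7*y^4 - 2*y^3 + 31*y^2 - 57*y + 8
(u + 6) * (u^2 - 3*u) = u^3 + 3*u^2 - 18*u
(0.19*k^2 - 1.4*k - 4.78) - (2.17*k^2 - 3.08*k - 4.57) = -1.98*k^2 + 1.68*k - 0.21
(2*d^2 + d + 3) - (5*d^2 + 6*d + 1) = -3*d^2 - 5*d + 2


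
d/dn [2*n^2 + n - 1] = 4*n + 1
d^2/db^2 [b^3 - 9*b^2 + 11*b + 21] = 6*b - 18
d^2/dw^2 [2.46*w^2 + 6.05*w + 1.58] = 4.92000000000000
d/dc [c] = 1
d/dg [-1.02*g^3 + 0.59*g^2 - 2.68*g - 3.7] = -3.06*g^2 + 1.18*g - 2.68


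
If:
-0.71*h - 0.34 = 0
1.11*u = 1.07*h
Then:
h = -0.48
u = -0.46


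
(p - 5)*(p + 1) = p^2 - 4*p - 5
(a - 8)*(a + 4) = a^2 - 4*a - 32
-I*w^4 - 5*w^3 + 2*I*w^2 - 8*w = w*(w - 4*I)*(w - 2*I)*(-I*w + 1)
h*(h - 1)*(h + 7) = h^3 + 6*h^2 - 7*h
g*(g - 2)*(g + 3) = g^3 + g^2 - 6*g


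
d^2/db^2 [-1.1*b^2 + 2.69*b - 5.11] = -2.20000000000000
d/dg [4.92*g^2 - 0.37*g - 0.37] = 9.84*g - 0.37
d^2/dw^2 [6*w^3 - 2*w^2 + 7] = 36*w - 4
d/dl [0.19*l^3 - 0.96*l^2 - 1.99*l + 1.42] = 0.57*l^2 - 1.92*l - 1.99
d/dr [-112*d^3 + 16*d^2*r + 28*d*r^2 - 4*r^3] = 16*d^2 + 56*d*r - 12*r^2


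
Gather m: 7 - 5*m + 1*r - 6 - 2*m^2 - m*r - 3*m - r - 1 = -2*m^2 + m*(-r - 8)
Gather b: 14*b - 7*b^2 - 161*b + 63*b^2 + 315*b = 56*b^2 + 168*b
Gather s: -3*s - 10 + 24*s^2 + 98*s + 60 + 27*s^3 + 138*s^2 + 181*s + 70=27*s^3 + 162*s^2 + 276*s + 120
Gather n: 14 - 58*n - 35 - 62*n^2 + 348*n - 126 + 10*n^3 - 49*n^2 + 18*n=10*n^3 - 111*n^2 + 308*n - 147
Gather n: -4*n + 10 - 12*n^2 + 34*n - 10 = -12*n^2 + 30*n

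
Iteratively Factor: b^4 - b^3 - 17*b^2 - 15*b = (b + 1)*(b^3 - 2*b^2 - 15*b) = (b + 1)*(b + 3)*(b^2 - 5*b) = b*(b + 1)*(b + 3)*(b - 5)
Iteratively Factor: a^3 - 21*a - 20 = (a + 1)*(a^2 - a - 20) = (a - 5)*(a + 1)*(a + 4)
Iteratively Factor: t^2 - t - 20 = (t - 5)*(t + 4)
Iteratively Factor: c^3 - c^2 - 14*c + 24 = (c - 3)*(c^2 + 2*c - 8) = (c - 3)*(c + 4)*(c - 2)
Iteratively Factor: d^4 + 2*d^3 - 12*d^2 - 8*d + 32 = (d + 2)*(d^3 - 12*d + 16) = (d - 2)*(d + 2)*(d^2 + 2*d - 8) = (d - 2)^2*(d + 2)*(d + 4)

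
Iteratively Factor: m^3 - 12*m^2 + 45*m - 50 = (m - 5)*(m^2 - 7*m + 10) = (m - 5)*(m - 2)*(m - 5)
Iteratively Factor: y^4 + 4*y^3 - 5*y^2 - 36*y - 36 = (y + 2)*(y^3 + 2*y^2 - 9*y - 18) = (y + 2)^2*(y^2 - 9) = (y - 3)*(y + 2)^2*(y + 3)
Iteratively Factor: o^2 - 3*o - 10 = (o - 5)*(o + 2)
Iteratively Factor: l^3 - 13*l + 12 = (l - 1)*(l^2 + l - 12) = (l - 3)*(l - 1)*(l + 4)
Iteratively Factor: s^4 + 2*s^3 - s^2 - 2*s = (s)*(s^3 + 2*s^2 - s - 2) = s*(s + 1)*(s^2 + s - 2) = s*(s - 1)*(s + 1)*(s + 2)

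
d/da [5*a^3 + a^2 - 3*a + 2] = 15*a^2 + 2*a - 3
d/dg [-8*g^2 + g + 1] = 1 - 16*g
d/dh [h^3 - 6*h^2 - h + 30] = 3*h^2 - 12*h - 1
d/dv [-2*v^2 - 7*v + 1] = -4*v - 7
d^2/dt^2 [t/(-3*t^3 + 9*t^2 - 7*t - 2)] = 2*(-t*(9*t^2 - 18*t + 7)^2 + (9*t^2 + 9*t*(t - 1) - 18*t + 7)*(3*t^3 - 9*t^2 + 7*t + 2))/(3*t^3 - 9*t^2 + 7*t + 2)^3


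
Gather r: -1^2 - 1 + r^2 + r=r^2 + r - 2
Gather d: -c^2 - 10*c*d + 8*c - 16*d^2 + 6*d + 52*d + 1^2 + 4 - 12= -c^2 + 8*c - 16*d^2 + d*(58 - 10*c) - 7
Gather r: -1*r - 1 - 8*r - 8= -9*r - 9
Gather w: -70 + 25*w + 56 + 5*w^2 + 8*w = 5*w^2 + 33*w - 14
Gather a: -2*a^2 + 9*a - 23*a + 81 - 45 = -2*a^2 - 14*a + 36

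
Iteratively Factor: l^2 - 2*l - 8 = (l - 4)*(l + 2)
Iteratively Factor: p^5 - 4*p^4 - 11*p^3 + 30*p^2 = (p - 5)*(p^4 + p^3 - 6*p^2) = (p - 5)*(p - 2)*(p^3 + 3*p^2) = p*(p - 5)*(p - 2)*(p^2 + 3*p) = p^2*(p - 5)*(p - 2)*(p + 3)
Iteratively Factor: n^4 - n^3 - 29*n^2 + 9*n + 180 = (n + 3)*(n^3 - 4*n^2 - 17*n + 60) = (n - 3)*(n + 3)*(n^2 - n - 20) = (n - 5)*(n - 3)*(n + 3)*(n + 4)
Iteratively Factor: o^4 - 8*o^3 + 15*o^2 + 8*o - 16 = (o - 4)*(o^3 - 4*o^2 - o + 4) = (o - 4)^2*(o^2 - 1) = (o - 4)^2*(o - 1)*(o + 1)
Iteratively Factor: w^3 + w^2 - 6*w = (w)*(w^2 + w - 6) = w*(w - 2)*(w + 3)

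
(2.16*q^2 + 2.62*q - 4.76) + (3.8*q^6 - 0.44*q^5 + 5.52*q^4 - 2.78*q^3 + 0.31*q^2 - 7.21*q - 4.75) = 3.8*q^6 - 0.44*q^5 + 5.52*q^4 - 2.78*q^3 + 2.47*q^2 - 4.59*q - 9.51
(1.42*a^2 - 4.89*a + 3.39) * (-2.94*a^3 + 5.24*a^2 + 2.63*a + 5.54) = -4.1748*a^5 + 21.8174*a^4 - 31.8556*a^3 + 12.7697*a^2 - 18.1749*a + 18.7806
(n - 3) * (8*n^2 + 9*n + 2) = 8*n^3 - 15*n^2 - 25*n - 6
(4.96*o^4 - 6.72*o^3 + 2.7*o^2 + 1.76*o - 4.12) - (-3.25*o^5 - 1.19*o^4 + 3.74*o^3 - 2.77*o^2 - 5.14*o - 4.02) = 3.25*o^5 + 6.15*o^4 - 10.46*o^3 + 5.47*o^2 + 6.9*o - 0.100000000000001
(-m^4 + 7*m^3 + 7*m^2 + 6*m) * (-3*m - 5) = 3*m^5 - 16*m^4 - 56*m^3 - 53*m^2 - 30*m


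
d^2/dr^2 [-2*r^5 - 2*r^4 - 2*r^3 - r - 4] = 4*r*(-10*r^2 - 6*r - 3)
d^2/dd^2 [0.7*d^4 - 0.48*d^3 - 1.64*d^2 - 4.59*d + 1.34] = 8.4*d^2 - 2.88*d - 3.28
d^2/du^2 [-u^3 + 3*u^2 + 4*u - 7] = 6 - 6*u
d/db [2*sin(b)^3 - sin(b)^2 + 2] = 2*(3*sin(b) - 1)*sin(b)*cos(b)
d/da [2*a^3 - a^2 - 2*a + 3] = 6*a^2 - 2*a - 2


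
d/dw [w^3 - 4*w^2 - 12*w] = 3*w^2 - 8*w - 12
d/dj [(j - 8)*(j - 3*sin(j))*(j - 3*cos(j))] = (8 - j)*(j - 3*cos(j))*(3*cos(j) - 1) + (j - 8)*(j - 3*sin(j))*(3*sin(j) + 1) + (j - 3*sin(j))*(j - 3*cos(j))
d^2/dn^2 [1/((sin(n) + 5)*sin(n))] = (-4*sin(n) - 15 - 19/sin(n) + 30/sin(n)^2 + 50/sin(n)^3)/(sin(n) + 5)^3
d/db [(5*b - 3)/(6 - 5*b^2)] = 5*(5*b^2 - 6*b + 6)/(25*b^4 - 60*b^2 + 36)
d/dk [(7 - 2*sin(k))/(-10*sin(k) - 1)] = 72*cos(k)/(10*sin(k) + 1)^2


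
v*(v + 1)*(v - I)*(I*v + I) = I*v^4 + v^3 + 2*I*v^3 + 2*v^2 + I*v^2 + v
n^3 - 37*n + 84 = (n - 4)*(n - 3)*(n + 7)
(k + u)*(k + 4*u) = k^2 + 5*k*u + 4*u^2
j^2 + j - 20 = (j - 4)*(j + 5)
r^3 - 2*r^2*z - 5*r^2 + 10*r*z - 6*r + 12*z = (r - 6)*(r + 1)*(r - 2*z)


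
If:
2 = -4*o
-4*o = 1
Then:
No Solution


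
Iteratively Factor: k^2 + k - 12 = (k - 3)*(k + 4)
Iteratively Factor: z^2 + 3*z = (z)*(z + 3)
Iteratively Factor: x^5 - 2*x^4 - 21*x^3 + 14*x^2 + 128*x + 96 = (x + 3)*(x^4 - 5*x^3 - 6*x^2 + 32*x + 32) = (x + 1)*(x + 3)*(x^3 - 6*x^2 + 32) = (x - 4)*(x + 1)*(x + 3)*(x^2 - 2*x - 8) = (x - 4)*(x + 1)*(x + 2)*(x + 3)*(x - 4)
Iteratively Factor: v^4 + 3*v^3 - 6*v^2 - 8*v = (v + 1)*(v^3 + 2*v^2 - 8*v) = v*(v + 1)*(v^2 + 2*v - 8) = v*(v - 2)*(v + 1)*(v + 4)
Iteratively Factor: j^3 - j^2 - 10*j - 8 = (j - 4)*(j^2 + 3*j + 2) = (j - 4)*(j + 2)*(j + 1)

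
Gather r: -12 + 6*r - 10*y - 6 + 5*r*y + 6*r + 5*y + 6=r*(5*y + 12) - 5*y - 12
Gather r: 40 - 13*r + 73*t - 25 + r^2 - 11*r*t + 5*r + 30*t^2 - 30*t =r^2 + r*(-11*t - 8) + 30*t^2 + 43*t + 15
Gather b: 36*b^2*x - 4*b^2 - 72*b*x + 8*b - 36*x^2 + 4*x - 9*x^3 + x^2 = b^2*(36*x - 4) + b*(8 - 72*x) - 9*x^3 - 35*x^2 + 4*x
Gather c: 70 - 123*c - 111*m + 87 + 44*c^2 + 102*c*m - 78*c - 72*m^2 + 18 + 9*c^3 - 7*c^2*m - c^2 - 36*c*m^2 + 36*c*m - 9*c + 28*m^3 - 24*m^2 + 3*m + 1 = 9*c^3 + c^2*(43 - 7*m) + c*(-36*m^2 + 138*m - 210) + 28*m^3 - 96*m^2 - 108*m + 176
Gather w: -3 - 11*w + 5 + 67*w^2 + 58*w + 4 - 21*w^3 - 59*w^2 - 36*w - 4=-21*w^3 + 8*w^2 + 11*w + 2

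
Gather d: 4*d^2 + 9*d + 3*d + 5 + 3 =4*d^2 + 12*d + 8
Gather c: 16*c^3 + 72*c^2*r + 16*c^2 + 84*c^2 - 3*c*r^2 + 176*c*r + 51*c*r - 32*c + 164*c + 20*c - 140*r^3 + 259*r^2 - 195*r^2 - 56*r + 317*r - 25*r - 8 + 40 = 16*c^3 + c^2*(72*r + 100) + c*(-3*r^2 + 227*r + 152) - 140*r^3 + 64*r^2 + 236*r + 32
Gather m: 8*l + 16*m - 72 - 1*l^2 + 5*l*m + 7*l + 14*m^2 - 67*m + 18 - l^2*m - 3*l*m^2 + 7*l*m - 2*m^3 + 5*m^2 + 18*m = -l^2 + 15*l - 2*m^3 + m^2*(19 - 3*l) + m*(-l^2 + 12*l - 33) - 54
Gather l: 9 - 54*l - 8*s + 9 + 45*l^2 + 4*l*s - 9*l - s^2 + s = 45*l^2 + l*(4*s - 63) - s^2 - 7*s + 18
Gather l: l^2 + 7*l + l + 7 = l^2 + 8*l + 7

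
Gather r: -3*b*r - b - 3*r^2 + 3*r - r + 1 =-b - 3*r^2 + r*(2 - 3*b) + 1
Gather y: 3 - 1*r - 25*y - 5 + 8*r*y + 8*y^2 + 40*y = -r + 8*y^2 + y*(8*r + 15) - 2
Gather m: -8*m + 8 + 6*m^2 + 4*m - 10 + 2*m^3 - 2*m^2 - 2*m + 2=2*m^3 + 4*m^2 - 6*m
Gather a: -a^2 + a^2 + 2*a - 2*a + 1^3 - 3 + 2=0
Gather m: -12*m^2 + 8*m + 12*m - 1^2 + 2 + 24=-12*m^2 + 20*m + 25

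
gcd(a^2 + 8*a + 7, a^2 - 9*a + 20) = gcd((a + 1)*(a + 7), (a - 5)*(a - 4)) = 1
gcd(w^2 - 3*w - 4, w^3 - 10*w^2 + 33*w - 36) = w - 4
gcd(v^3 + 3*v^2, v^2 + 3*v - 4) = 1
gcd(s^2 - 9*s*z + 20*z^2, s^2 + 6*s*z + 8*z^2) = 1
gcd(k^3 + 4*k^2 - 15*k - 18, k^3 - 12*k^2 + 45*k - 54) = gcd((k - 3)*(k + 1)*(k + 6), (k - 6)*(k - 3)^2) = k - 3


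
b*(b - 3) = b^2 - 3*b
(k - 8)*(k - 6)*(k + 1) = k^3 - 13*k^2 + 34*k + 48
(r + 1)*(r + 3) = r^2 + 4*r + 3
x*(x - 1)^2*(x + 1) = x^4 - x^3 - x^2 + x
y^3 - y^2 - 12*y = y*(y - 4)*(y + 3)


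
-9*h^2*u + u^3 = u*(-3*h + u)*(3*h + u)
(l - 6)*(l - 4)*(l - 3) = l^3 - 13*l^2 + 54*l - 72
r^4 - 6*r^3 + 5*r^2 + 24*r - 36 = (r - 3)^2*(r - 2)*(r + 2)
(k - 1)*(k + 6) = k^2 + 5*k - 6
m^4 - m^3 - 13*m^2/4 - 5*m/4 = m*(m - 5/2)*(m + 1/2)*(m + 1)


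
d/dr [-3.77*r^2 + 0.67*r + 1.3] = 0.67 - 7.54*r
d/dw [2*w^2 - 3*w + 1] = 4*w - 3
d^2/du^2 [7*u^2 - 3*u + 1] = 14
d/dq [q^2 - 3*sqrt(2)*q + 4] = 2*q - 3*sqrt(2)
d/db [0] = 0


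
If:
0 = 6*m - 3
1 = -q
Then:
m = 1/2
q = -1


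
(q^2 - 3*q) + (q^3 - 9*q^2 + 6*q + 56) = q^3 - 8*q^2 + 3*q + 56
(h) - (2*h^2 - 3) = -2*h^2 + h + 3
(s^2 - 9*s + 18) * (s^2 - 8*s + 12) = s^4 - 17*s^3 + 102*s^2 - 252*s + 216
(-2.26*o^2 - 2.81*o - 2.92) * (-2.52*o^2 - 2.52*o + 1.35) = 5.6952*o^4 + 12.7764*o^3 + 11.3886*o^2 + 3.5649*o - 3.942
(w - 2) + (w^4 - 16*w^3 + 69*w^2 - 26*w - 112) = w^4 - 16*w^3 + 69*w^2 - 25*w - 114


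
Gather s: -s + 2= 2 - s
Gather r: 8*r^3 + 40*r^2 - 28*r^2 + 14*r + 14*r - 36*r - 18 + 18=8*r^3 + 12*r^2 - 8*r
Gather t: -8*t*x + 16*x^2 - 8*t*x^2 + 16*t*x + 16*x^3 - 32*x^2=t*(-8*x^2 + 8*x) + 16*x^3 - 16*x^2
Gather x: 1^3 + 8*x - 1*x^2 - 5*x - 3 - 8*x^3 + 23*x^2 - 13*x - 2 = -8*x^3 + 22*x^2 - 10*x - 4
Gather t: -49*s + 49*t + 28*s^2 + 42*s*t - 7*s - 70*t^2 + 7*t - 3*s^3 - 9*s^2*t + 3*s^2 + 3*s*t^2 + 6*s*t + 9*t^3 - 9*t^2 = -3*s^3 + 31*s^2 - 56*s + 9*t^3 + t^2*(3*s - 79) + t*(-9*s^2 + 48*s + 56)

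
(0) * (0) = 0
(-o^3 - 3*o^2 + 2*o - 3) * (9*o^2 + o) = -9*o^5 - 28*o^4 + 15*o^3 - 25*o^2 - 3*o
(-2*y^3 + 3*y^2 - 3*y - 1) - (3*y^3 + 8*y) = -5*y^3 + 3*y^2 - 11*y - 1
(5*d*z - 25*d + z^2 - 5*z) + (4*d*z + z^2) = 9*d*z - 25*d + 2*z^2 - 5*z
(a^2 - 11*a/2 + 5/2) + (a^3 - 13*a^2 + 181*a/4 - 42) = a^3 - 12*a^2 + 159*a/4 - 79/2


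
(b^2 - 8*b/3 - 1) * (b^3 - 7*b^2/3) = b^5 - 5*b^4 + 47*b^3/9 + 7*b^2/3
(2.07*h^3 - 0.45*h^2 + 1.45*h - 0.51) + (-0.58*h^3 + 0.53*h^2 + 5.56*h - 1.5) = 1.49*h^3 + 0.08*h^2 + 7.01*h - 2.01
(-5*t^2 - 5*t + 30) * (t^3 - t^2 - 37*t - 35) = -5*t^5 + 220*t^3 + 330*t^2 - 935*t - 1050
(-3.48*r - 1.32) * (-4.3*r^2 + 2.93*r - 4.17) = 14.964*r^3 - 4.5204*r^2 + 10.644*r + 5.5044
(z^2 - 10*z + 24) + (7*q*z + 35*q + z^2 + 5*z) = 7*q*z + 35*q + 2*z^2 - 5*z + 24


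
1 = 1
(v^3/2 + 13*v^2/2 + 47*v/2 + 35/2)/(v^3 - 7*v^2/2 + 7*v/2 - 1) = (v^3 + 13*v^2 + 47*v + 35)/(2*v^3 - 7*v^2 + 7*v - 2)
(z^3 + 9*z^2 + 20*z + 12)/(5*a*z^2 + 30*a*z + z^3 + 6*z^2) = (z^2 + 3*z + 2)/(z*(5*a + z))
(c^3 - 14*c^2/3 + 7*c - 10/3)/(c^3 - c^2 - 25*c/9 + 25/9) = 3*(c - 2)/(3*c + 5)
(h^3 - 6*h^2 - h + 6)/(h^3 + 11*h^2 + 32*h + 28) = (h^3 - 6*h^2 - h + 6)/(h^3 + 11*h^2 + 32*h + 28)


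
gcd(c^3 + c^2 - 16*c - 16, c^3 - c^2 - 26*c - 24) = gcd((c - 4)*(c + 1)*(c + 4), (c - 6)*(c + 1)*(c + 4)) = c^2 + 5*c + 4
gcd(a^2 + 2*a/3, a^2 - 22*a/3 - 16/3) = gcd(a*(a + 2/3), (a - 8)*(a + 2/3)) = a + 2/3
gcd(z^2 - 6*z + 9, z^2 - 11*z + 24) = z - 3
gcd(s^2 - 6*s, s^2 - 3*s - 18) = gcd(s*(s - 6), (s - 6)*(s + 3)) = s - 6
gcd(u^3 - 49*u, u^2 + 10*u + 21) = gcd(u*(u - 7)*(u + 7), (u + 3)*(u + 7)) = u + 7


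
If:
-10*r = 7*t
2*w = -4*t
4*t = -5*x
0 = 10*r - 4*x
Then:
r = 0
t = 0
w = 0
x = 0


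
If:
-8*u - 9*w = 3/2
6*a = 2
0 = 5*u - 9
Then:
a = 1/3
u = 9/5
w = -53/30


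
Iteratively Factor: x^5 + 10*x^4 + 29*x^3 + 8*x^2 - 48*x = (x)*(x^4 + 10*x^3 + 29*x^2 + 8*x - 48) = x*(x + 4)*(x^3 + 6*x^2 + 5*x - 12) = x*(x + 3)*(x + 4)*(x^2 + 3*x - 4) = x*(x + 3)*(x + 4)^2*(x - 1)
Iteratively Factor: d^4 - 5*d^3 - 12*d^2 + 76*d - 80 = (d - 2)*(d^3 - 3*d^2 - 18*d + 40) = (d - 5)*(d - 2)*(d^2 + 2*d - 8) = (d - 5)*(d - 2)*(d + 4)*(d - 2)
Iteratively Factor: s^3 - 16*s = (s - 4)*(s^2 + 4*s) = (s - 4)*(s + 4)*(s)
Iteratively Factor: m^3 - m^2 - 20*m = (m)*(m^2 - m - 20) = m*(m + 4)*(m - 5)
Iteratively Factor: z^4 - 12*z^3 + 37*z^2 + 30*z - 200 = (z + 2)*(z^3 - 14*z^2 + 65*z - 100) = (z - 5)*(z + 2)*(z^2 - 9*z + 20) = (z - 5)^2*(z + 2)*(z - 4)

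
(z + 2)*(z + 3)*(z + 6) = z^3 + 11*z^2 + 36*z + 36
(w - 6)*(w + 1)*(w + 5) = w^3 - 31*w - 30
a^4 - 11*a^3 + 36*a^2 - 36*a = a*(a - 6)*(a - 3)*(a - 2)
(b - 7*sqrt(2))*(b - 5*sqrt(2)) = b^2 - 12*sqrt(2)*b + 70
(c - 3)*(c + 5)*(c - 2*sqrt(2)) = c^3 - 2*sqrt(2)*c^2 + 2*c^2 - 15*c - 4*sqrt(2)*c + 30*sqrt(2)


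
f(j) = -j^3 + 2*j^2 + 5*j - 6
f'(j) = -3*j^2 + 4*j + 5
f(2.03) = 4.03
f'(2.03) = 0.76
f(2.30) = 3.91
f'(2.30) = -1.67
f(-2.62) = 12.61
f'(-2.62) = -26.07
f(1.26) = 1.47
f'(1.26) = 5.28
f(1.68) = 3.30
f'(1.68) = 3.25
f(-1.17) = -7.51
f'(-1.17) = -3.79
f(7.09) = -226.41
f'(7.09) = -117.44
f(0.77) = -1.42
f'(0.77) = 6.30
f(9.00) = -528.00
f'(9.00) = -202.00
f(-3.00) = 24.00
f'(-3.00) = -34.00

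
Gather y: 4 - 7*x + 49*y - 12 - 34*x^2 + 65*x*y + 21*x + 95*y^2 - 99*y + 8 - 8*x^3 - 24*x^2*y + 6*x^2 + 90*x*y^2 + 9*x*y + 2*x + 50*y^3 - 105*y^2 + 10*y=-8*x^3 - 28*x^2 + 16*x + 50*y^3 + y^2*(90*x - 10) + y*(-24*x^2 + 74*x - 40)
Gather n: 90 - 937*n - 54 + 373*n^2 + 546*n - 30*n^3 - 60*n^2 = -30*n^3 + 313*n^2 - 391*n + 36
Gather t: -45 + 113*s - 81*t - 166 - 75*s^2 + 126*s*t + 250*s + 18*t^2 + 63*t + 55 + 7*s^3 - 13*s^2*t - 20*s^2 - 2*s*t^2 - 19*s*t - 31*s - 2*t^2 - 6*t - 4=7*s^3 - 95*s^2 + 332*s + t^2*(16 - 2*s) + t*(-13*s^2 + 107*s - 24) - 160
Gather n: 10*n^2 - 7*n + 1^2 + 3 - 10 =10*n^2 - 7*n - 6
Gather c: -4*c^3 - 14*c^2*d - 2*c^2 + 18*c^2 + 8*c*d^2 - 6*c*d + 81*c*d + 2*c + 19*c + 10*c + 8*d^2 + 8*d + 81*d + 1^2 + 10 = -4*c^3 + c^2*(16 - 14*d) + c*(8*d^2 + 75*d + 31) + 8*d^2 + 89*d + 11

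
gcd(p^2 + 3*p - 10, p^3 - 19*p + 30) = p^2 + 3*p - 10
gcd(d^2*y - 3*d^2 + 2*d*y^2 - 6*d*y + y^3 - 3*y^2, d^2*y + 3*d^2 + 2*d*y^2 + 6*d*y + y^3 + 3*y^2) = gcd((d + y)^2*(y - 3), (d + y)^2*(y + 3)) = d^2 + 2*d*y + y^2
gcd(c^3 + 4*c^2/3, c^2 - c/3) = c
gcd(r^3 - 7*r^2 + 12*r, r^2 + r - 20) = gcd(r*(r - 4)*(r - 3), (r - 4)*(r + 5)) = r - 4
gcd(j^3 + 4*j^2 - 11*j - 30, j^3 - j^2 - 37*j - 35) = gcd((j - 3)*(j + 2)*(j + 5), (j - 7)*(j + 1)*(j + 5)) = j + 5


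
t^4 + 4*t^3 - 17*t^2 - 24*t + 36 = (t - 3)*(t - 1)*(t + 2)*(t + 6)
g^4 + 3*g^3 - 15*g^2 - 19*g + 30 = (g - 3)*(g - 1)*(g + 2)*(g + 5)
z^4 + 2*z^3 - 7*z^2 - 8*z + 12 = (z - 2)*(z - 1)*(z + 2)*(z + 3)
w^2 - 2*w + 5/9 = (w - 5/3)*(w - 1/3)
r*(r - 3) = r^2 - 3*r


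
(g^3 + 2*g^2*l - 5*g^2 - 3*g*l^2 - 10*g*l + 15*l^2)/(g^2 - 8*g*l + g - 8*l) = (g^3 + 2*g^2*l - 5*g^2 - 3*g*l^2 - 10*g*l + 15*l^2)/(g^2 - 8*g*l + g - 8*l)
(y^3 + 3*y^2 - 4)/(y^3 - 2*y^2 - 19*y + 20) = (y^2 + 4*y + 4)/(y^2 - y - 20)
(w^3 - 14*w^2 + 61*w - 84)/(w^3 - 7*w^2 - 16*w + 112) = (w - 3)/(w + 4)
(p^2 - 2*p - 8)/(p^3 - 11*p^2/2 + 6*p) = 2*(p + 2)/(p*(2*p - 3))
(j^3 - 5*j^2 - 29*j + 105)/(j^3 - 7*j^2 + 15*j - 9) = (j^2 - 2*j - 35)/(j^2 - 4*j + 3)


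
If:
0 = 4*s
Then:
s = 0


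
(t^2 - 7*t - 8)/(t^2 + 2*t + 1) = (t - 8)/(t + 1)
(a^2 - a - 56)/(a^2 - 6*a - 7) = (-a^2 + a + 56)/(-a^2 + 6*a + 7)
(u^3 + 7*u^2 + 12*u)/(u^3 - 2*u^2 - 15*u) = (u + 4)/(u - 5)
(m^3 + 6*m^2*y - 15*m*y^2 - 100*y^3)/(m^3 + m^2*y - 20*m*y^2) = (m + 5*y)/m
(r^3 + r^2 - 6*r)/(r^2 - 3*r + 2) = r*(r + 3)/(r - 1)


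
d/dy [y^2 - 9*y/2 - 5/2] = 2*y - 9/2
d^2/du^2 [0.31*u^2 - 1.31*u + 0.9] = 0.620000000000000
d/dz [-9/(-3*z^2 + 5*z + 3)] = 9*(5 - 6*z)/(-3*z^2 + 5*z + 3)^2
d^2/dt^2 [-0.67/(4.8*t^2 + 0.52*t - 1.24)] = (30.8736*t^2 + 3.34464*t - 0.67*(9.6*t + 0.52)*(19.2*t + 1.04) - 7.97568)/(4.8*t^2 + 0.52*t - 1.24)^3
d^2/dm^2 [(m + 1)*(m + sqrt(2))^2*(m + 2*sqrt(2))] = 12*m^2 + 6*m + 24*sqrt(2)*m + 8*sqrt(2) + 20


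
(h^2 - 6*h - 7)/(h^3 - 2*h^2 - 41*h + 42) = (h + 1)/(h^2 + 5*h - 6)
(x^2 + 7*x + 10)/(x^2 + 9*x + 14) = (x + 5)/(x + 7)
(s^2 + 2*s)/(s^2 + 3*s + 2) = s/(s + 1)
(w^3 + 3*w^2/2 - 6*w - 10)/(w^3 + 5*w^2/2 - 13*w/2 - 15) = (w + 2)/(w + 3)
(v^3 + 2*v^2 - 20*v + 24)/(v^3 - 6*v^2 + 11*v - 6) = (v^2 + 4*v - 12)/(v^2 - 4*v + 3)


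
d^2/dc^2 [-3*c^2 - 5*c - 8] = -6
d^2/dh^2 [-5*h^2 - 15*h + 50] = -10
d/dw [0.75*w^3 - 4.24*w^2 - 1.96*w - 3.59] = 2.25*w^2 - 8.48*w - 1.96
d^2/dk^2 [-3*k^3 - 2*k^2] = -18*k - 4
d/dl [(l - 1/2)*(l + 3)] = 2*l + 5/2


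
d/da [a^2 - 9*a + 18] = 2*a - 9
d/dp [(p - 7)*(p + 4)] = 2*p - 3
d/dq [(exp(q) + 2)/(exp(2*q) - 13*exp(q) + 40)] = (-(exp(q) + 2)*(2*exp(q) - 13) + exp(2*q) - 13*exp(q) + 40)*exp(q)/(exp(2*q) - 13*exp(q) + 40)^2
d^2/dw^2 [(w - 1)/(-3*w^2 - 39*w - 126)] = 2*(-(w - 1)*(2*w + 13)^2 + 3*(w + 4)*(w^2 + 13*w + 42))/(3*(w^2 + 13*w + 42)^3)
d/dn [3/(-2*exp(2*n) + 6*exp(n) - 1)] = (12*exp(n) - 18)*exp(n)/(2*exp(2*n) - 6*exp(n) + 1)^2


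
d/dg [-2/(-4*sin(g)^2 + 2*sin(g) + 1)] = 4*(1 - 4*sin(g))*cos(g)/(-4*sin(g)^2 + 2*sin(g) + 1)^2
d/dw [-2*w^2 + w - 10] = 1 - 4*w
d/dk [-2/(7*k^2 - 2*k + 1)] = 4*(7*k - 1)/(7*k^2 - 2*k + 1)^2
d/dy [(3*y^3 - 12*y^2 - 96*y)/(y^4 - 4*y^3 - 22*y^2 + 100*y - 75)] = 3*(-y^6 + 8*y^5 + 58*y^4 - 56*y^3 - 1329*y^2 + 600*y + 2400)/(y^8 - 8*y^7 - 28*y^6 + 376*y^5 - 466*y^4 - 3800*y^3 + 13300*y^2 - 15000*y + 5625)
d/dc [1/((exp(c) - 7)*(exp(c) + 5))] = 2*(1 - exp(c))*exp(c)/(exp(4*c) - 4*exp(3*c) - 66*exp(2*c) + 140*exp(c) + 1225)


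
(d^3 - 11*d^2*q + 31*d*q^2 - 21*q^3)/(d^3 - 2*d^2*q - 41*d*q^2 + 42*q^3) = (d - 3*q)/(d + 6*q)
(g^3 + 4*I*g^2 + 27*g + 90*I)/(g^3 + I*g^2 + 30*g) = (g + 3*I)/g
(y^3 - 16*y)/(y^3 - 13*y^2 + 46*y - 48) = y*(y^2 - 16)/(y^3 - 13*y^2 + 46*y - 48)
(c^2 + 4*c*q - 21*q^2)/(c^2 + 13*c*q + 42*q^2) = (c - 3*q)/(c + 6*q)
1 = 1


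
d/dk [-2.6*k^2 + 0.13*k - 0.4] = 0.13 - 5.2*k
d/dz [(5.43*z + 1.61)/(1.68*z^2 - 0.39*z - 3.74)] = (9.1224*z^2 - 2.1177*z - (3.36*z - 0.39)*(5.43*z + 1.61) - 20.3082)/(-1.68*z^2 + 0.39*z + 3.74)^2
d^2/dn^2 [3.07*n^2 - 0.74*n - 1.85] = 6.14000000000000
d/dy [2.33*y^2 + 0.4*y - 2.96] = 4.66*y + 0.4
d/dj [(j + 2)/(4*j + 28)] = 5/(4*(j + 7)^2)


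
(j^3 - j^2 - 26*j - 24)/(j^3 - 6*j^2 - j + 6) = (j + 4)/(j - 1)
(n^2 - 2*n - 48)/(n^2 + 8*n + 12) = (n - 8)/(n + 2)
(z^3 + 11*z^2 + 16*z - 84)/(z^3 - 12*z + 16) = (z^2 + 13*z + 42)/(z^2 + 2*z - 8)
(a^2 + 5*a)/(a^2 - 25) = a/(a - 5)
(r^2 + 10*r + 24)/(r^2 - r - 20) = (r + 6)/(r - 5)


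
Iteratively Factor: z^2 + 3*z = (z)*(z + 3)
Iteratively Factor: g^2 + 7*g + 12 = (g + 3)*(g + 4)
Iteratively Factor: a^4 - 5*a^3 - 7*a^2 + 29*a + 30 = (a - 3)*(a^3 - 2*a^2 - 13*a - 10) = (a - 5)*(a - 3)*(a^2 + 3*a + 2) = (a - 5)*(a - 3)*(a + 2)*(a + 1)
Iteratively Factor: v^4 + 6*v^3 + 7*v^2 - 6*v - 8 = (v - 1)*(v^3 + 7*v^2 + 14*v + 8) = (v - 1)*(v + 4)*(v^2 + 3*v + 2) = (v - 1)*(v + 1)*(v + 4)*(v + 2)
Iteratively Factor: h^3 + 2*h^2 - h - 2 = (h + 1)*(h^2 + h - 2) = (h - 1)*(h + 1)*(h + 2)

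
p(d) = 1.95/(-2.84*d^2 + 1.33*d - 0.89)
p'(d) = 1.95*(5.68*d - 1.33)/(-2.84*d^2 + 1.33*d - 0.89)^2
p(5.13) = -0.03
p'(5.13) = 0.01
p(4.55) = -0.04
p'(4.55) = 0.02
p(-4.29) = -0.03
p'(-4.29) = -0.01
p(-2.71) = -0.08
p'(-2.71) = -0.05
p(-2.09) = -0.12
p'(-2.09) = -0.10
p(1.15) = -0.63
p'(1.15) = 1.04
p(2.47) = -0.13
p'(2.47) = 0.11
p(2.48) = -0.13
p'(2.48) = 0.11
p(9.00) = -0.01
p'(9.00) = 0.00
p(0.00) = -2.19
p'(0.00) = -3.27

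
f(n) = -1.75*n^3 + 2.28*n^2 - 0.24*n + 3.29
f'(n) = -5.25*n^2 + 4.56*n - 0.24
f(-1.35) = 12.07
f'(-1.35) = -15.96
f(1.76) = 0.39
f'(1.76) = -8.48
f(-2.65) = 52.50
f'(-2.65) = -49.19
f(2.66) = -14.15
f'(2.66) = -25.26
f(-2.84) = 62.45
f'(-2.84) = -55.53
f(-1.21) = 10.02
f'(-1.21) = -13.44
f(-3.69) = 123.15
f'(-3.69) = -88.55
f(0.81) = 3.66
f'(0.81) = 0.01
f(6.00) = -294.07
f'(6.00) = -161.88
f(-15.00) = 6426.14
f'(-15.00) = -1249.89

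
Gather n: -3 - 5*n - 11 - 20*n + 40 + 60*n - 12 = 35*n + 14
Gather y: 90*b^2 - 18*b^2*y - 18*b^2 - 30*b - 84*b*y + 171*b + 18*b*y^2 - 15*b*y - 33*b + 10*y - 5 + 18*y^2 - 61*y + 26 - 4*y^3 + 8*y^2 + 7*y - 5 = 72*b^2 + 108*b - 4*y^3 + y^2*(18*b + 26) + y*(-18*b^2 - 99*b - 44) + 16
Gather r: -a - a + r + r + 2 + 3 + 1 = -2*a + 2*r + 6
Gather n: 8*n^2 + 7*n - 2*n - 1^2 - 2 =8*n^2 + 5*n - 3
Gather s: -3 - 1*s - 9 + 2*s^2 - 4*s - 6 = 2*s^2 - 5*s - 18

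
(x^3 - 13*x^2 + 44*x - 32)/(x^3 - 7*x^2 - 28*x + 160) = (x - 1)/(x + 5)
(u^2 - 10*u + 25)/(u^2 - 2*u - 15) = (u - 5)/(u + 3)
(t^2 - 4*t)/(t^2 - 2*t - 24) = t*(4 - t)/(-t^2 + 2*t + 24)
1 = 1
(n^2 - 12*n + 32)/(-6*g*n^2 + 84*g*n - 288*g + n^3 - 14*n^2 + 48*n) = (4 - n)/(6*g*n - 36*g - n^2 + 6*n)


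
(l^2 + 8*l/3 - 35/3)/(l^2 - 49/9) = 3*(l + 5)/(3*l + 7)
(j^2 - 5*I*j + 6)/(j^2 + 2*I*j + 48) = (j + I)/(j + 8*I)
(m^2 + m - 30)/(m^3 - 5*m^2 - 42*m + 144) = (m - 5)/(m^2 - 11*m + 24)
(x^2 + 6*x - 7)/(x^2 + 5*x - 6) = (x + 7)/(x + 6)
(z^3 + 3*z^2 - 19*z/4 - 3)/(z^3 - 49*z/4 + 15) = (2*z + 1)/(2*z - 5)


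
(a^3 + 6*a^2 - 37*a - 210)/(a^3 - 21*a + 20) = (a^2 + a - 42)/(a^2 - 5*a + 4)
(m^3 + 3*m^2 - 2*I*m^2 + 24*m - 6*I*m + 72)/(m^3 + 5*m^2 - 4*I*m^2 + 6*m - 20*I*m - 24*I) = (m^2 - 2*I*m + 24)/(m^2 + m*(2 - 4*I) - 8*I)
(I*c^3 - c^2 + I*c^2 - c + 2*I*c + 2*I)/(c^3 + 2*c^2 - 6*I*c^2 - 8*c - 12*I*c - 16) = (I*c^3 + c^2*(-1 + I) + c*(-1 + 2*I) + 2*I)/(c^3 + c^2*(2 - 6*I) + c*(-8 - 12*I) - 16)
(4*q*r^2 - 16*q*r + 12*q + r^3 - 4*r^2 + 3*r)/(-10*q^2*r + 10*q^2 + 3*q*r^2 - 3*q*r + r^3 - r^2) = (-4*q*r + 12*q - r^2 + 3*r)/(10*q^2 - 3*q*r - r^2)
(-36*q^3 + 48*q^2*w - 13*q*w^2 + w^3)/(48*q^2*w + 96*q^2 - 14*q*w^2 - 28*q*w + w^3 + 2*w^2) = (-6*q^2 + 7*q*w - w^2)/(8*q*w + 16*q - w^2 - 2*w)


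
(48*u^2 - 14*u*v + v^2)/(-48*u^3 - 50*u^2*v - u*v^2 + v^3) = (-6*u + v)/(6*u^2 + 7*u*v + v^2)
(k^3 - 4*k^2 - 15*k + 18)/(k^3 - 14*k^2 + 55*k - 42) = (k + 3)/(k - 7)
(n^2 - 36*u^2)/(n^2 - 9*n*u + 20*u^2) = (n^2 - 36*u^2)/(n^2 - 9*n*u + 20*u^2)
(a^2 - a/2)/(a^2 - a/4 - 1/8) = 4*a/(4*a + 1)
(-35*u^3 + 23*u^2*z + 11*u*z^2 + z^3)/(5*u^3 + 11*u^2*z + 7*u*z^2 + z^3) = (-7*u^2 + 6*u*z + z^2)/(u^2 + 2*u*z + z^2)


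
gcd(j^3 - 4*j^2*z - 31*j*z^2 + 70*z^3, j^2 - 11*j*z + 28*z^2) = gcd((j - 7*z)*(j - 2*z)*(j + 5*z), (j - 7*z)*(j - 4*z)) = -j + 7*z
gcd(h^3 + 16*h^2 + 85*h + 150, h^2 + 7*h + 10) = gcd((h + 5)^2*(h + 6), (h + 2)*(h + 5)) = h + 5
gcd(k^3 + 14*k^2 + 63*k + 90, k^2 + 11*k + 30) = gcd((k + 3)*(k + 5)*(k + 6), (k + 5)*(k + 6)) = k^2 + 11*k + 30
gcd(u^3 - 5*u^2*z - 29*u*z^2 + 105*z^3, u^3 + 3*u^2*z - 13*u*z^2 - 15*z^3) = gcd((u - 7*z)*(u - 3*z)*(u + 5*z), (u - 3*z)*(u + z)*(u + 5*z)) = -u^2 - 2*u*z + 15*z^2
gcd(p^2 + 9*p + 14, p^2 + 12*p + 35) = p + 7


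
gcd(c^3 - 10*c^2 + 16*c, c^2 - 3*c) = c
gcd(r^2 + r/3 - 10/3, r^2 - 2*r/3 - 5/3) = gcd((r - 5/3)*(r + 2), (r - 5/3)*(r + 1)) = r - 5/3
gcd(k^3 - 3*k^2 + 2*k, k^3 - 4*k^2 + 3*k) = k^2 - k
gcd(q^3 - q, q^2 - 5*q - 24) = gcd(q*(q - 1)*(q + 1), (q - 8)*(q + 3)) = 1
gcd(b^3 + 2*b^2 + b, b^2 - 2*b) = b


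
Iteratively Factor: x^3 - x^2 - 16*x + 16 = (x - 4)*(x^2 + 3*x - 4) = (x - 4)*(x - 1)*(x + 4)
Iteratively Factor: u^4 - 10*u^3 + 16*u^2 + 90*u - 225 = (u - 5)*(u^3 - 5*u^2 - 9*u + 45) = (u - 5)*(u + 3)*(u^2 - 8*u + 15) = (u - 5)*(u - 3)*(u + 3)*(u - 5)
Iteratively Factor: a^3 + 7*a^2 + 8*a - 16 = (a + 4)*(a^2 + 3*a - 4) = (a + 4)^2*(a - 1)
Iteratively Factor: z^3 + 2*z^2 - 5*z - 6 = (z + 3)*(z^2 - z - 2) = (z + 1)*(z + 3)*(z - 2)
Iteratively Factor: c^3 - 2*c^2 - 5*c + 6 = (c - 1)*(c^2 - c - 6) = (c - 1)*(c + 2)*(c - 3)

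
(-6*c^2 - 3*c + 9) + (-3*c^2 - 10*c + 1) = -9*c^2 - 13*c + 10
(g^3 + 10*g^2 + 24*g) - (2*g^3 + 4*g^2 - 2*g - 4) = -g^3 + 6*g^2 + 26*g + 4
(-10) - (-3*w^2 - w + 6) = 3*w^2 + w - 16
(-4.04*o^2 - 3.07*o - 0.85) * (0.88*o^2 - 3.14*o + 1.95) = -3.5552*o^4 + 9.984*o^3 + 1.0138*o^2 - 3.3175*o - 1.6575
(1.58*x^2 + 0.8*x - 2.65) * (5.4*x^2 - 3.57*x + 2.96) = 8.532*x^4 - 1.3206*x^3 - 12.4892*x^2 + 11.8285*x - 7.844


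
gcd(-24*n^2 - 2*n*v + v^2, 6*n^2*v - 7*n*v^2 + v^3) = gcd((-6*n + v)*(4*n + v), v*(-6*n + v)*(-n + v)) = -6*n + v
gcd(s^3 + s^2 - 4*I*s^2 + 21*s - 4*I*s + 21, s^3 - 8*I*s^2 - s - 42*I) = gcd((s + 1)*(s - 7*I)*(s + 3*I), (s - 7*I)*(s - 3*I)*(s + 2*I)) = s - 7*I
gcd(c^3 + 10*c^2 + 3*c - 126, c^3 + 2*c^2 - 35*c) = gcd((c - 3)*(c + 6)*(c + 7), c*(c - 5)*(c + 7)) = c + 7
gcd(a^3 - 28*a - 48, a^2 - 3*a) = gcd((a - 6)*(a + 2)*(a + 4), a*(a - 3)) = 1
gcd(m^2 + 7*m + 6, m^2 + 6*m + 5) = m + 1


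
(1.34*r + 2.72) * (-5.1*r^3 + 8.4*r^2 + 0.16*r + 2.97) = -6.834*r^4 - 2.616*r^3 + 23.0624*r^2 + 4.415*r + 8.0784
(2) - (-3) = 5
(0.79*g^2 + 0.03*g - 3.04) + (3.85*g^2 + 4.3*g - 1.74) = 4.64*g^2 + 4.33*g - 4.78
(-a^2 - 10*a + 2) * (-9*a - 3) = 9*a^3 + 93*a^2 + 12*a - 6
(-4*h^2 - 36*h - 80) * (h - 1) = -4*h^3 - 32*h^2 - 44*h + 80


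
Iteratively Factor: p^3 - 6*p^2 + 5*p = (p - 1)*(p^2 - 5*p) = p*(p - 1)*(p - 5)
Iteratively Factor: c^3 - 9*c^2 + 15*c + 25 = (c + 1)*(c^2 - 10*c + 25) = (c - 5)*(c + 1)*(c - 5)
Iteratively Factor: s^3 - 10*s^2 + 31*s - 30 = (s - 3)*(s^2 - 7*s + 10) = (s - 5)*(s - 3)*(s - 2)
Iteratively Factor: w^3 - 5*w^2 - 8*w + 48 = (w - 4)*(w^2 - w - 12) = (w - 4)*(w + 3)*(w - 4)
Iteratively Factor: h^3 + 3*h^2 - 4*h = (h + 4)*(h^2 - h) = (h - 1)*(h + 4)*(h)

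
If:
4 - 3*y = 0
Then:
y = 4/3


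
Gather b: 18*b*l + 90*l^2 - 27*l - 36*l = 18*b*l + 90*l^2 - 63*l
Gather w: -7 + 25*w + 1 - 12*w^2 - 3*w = -12*w^2 + 22*w - 6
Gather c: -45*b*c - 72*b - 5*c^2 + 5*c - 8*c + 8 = -72*b - 5*c^2 + c*(-45*b - 3) + 8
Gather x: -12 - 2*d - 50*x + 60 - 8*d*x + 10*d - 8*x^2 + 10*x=8*d - 8*x^2 + x*(-8*d - 40) + 48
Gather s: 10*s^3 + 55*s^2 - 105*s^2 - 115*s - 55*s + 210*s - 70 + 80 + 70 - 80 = 10*s^3 - 50*s^2 + 40*s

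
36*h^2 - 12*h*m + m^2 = (-6*h + m)^2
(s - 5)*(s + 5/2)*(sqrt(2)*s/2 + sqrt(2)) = sqrt(2)*s^3/2 - sqrt(2)*s^2/4 - 35*sqrt(2)*s/4 - 25*sqrt(2)/2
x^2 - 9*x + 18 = (x - 6)*(x - 3)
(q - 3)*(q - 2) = q^2 - 5*q + 6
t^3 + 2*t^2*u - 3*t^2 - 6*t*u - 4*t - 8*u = (t - 4)*(t + 1)*(t + 2*u)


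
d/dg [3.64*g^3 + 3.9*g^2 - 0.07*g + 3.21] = 10.92*g^2 + 7.8*g - 0.07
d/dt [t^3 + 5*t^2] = t*(3*t + 10)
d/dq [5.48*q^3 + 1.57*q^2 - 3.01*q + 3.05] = 16.44*q^2 + 3.14*q - 3.01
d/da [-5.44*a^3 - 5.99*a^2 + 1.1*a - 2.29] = -16.32*a^2 - 11.98*a + 1.1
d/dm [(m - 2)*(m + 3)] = 2*m + 1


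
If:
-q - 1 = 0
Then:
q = -1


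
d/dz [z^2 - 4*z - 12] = 2*z - 4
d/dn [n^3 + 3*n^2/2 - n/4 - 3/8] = 3*n^2 + 3*n - 1/4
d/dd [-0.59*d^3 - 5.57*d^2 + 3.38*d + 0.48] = -1.77*d^2 - 11.14*d + 3.38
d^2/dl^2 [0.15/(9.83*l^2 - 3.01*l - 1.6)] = (28.98867*l^2 - 8.87649*l - 0.15*(19.66*l - 3.01)*(39.32*l - 6.02) - 4.7184)/(-9.83*l^2 + 3.01*l + 1.6)^3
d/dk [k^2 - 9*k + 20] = 2*k - 9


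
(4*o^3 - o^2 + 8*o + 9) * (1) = 4*o^3 - o^2 + 8*o + 9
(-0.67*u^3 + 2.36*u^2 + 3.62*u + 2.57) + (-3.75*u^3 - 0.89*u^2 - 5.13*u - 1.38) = -4.42*u^3 + 1.47*u^2 - 1.51*u + 1.19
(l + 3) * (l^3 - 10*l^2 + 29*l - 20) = l^4 - 7*l^3 - l^2 + 67*l - 60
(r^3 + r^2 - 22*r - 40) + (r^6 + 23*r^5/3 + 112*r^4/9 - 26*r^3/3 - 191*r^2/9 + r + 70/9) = r^6 + 23*r^5/3 + 112*r^4/9 - 23*r^3/3 - 182*r^2/9 - 21*r - 290/9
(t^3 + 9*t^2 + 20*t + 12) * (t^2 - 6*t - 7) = t^5 + 3*t^4 - 41*t^3 - 171*t^2 - 212*t - 84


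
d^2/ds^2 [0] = 0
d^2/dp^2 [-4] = 0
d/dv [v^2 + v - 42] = 2*v + 1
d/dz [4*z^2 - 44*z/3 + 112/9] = 8*z - 44/3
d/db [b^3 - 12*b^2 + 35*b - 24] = 3*b^2 - 24*b + 35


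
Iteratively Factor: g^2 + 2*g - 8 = (g + 4)*(g - 2)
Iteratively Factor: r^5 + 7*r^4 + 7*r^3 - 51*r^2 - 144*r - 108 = (r + 3)*(r^4 + 4*r^3 - 5*r^2 - 36*r - 36) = (r + 2)*(r + 3)*(r^3 + 2*r^2 - 9*r - 18) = (r - 3)*(r + 2)*(r + 3)*(r^2 + 5*r + 6) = (r - 3)*(r + 2)^2*(r + 3)*(r + 3)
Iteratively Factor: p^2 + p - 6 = (p + 3)*(p - 2)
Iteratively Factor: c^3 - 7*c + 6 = (c - 2)*(c^2 + 2*c - 3) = (c - 2)*(c - 1)*(c + 3)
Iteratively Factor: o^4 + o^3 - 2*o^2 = (o)*(o^3 + o^2 - 2*o) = o*(o - 1)*(o^2 + 2*o) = o*(o - 1)*(o + 2)*(o)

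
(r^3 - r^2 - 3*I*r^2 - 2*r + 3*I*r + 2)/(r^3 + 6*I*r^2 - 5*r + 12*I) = (r^2 - r*(1 + 2*I) + 2*I)/(r^2 + 7*I*r - 12)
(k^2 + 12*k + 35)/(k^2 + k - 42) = (k + 5)/(k - 6)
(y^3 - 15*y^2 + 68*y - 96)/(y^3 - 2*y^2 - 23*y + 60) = (y - 8)/(y + 5)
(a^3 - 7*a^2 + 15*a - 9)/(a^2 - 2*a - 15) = (-a^3 + 7*a^2 - 15*a + 9)/(-a^2 + 2*a + 15)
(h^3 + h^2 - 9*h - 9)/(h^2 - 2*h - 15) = (h^2 - 2*h - 3)/(h - 5)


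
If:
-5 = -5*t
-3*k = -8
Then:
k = 8/3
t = 1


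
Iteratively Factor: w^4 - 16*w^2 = (w + 4)*(w^3 - 4*w^2) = w*(w + 4)*(w^2 - 4*w) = w^2*(w + 4)*(w - 4)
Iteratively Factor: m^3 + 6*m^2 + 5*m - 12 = (m + 3)*(m^2 + 3*m - 4) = (m + 3)*(m + 4)*(m - 1)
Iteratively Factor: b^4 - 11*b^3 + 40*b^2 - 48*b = (b - 4)*(b^3 - 7*b^2 + 12*b) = b*(b - 4)*(b^2 - 7*b + 12) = b*(b - 4)^2*(b - 3)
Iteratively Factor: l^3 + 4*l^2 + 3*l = (l + 3)*(l^2 + l) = l*(l + 3)*(l + 1)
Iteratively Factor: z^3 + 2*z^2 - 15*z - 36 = (z + 3)*(z^2 - z - 12) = (z + 3)^2*(z - 4)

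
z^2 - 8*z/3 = z*(z - 8/3)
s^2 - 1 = (s - 1)*(s + 1)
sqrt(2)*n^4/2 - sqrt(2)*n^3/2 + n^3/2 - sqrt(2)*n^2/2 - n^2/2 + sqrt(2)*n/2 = n*(n - 1)*(n - sqrt(2)/2)*(sqrt(2)*n/2 + 1)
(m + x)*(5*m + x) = 5*m^2 + 6*m*x + x^2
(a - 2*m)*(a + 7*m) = a^2 + 5*a*m - 14*m^2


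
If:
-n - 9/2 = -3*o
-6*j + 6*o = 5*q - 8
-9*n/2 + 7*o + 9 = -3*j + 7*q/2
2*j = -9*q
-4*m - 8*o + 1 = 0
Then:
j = 4095/164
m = -6195/164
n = 2154/41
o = 1559/82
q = -455/82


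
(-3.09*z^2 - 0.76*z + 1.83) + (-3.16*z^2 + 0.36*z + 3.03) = -6.25*z^2 - 0.4*z + 4.86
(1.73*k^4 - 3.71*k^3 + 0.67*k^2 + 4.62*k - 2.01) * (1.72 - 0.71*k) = -1.2283*k^5 + 5.6097*k^4 - 6.8569*k^3 - 2.1278*k^2 + 9.3735*k - 3.4572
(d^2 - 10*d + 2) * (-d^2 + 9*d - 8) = -d^4 + 19*d^3 - 100*d^2 + 98*d - 16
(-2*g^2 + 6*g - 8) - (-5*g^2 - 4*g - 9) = 3*g^2 + 10*g + 1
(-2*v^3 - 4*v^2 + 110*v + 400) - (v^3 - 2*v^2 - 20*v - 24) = -3*v^3 - 2*v^2 + 130*v + 424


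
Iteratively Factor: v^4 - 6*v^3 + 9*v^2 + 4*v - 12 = (v - 3)*(v^3 - 3*v^2 + 4) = (v - 3)*(v - 2)*(v^2 - v - 2) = (v - 3)*(v - 2)*(v + 1)*(v - 2)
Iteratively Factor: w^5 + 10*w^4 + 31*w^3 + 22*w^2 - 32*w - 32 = (w + 2)*(w^4 + 8*w^3 + 15*w^2 - 8*w - 16) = (w + 2)*(w + 4)*(w^3 + 4*w^2 - w - 4) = (w - 1)*(w + 2)*(w + 4)*(w^2 + 5*w + 4) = (w - 1)*(w + 1)*(w + 2)*(w + 4)*(w + 4)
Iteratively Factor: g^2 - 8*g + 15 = (g - 5)*(g - 3)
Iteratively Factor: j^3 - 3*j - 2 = (j + 1)*(j^2 - j - 2) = (j + 1)^2*(j - 2)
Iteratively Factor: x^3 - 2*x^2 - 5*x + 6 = (x - 1)*(x^2 - x - 6) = (x - 1)*(x + 2)*(x - 3)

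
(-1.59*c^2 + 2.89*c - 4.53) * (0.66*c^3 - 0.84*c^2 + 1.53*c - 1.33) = -1.0494*c^5 + 3.243*c^4 - 7.8501*c^3 + 10.3416*c^2 - 10.7746*c + 6.0249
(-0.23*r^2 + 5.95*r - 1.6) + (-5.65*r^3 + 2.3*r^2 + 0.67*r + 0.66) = -5.65*r^3 + 2.07*r^2 + 6.62*r - 0.94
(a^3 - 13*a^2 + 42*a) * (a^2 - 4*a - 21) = a^5 - 17*a^4 + 73*a^3 + 105*a^2 - 882*a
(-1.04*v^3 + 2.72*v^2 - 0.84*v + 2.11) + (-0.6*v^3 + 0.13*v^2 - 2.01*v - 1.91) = -1.64*v^3 + 2.85*v^2 - 2.85*v + 0.2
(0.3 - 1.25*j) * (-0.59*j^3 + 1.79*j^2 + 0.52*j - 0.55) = 0.7375*j^4 - 2.4145*j^3 - 0.113*j^2 + 0.8435*j - 0.165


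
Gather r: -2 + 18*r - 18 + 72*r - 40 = 90*r - 60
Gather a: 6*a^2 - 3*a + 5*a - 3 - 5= 6*a^2 + 2*a - 8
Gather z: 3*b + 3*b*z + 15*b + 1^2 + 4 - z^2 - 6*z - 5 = 18*b - z^2 + z*(3*b - 6)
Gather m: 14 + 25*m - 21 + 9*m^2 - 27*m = 9*m^2 - 2*m - 7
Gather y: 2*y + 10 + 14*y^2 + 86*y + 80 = 14*y^2 + 88*y + 90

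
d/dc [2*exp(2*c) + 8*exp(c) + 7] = 4*(exp(c) + 2)*exp(c)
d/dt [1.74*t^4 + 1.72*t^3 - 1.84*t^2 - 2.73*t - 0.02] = 6.96*t^3 + 5.16*t^2 - 3.68*t - 2.73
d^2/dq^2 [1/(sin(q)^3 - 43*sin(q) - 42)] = (9*sin(q)^6 - 98*sin(q)^4 + 378*sin(q)^3 + 2107*sin(q)^2 - 2058*sin(q) - 3698)/(-sin(q)^3 + 43*sin(q) + 42)^3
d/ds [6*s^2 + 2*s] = 12*s + 2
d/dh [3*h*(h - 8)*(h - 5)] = 9*h^2 - 78*h + 120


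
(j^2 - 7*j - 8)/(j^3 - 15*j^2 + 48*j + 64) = 1/(j - 8)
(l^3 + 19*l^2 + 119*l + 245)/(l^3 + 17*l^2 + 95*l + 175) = (l + 7)/(l + 5)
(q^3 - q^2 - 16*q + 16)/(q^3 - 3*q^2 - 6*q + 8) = (q + 4)/(q + 2)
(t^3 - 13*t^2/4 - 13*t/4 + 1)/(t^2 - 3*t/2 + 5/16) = 4*(t^2 - 3*t - 4)/(4*t - 5)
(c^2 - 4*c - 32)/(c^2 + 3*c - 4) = (c - 8)/(c - 1)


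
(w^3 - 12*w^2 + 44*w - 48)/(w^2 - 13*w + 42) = (w^2 - 6*w + 8)/(w - 7)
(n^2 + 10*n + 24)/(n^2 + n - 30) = (n + 4)/(n - 5)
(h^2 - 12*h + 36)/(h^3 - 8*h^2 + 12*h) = (h - 6)/(h*(h - 2))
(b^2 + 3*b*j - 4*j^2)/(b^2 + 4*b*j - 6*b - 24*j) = (b - j)/(b - 6)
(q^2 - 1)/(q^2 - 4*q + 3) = (q + 1)/(q - 3)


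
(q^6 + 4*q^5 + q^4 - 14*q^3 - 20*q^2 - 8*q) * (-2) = -2*q^6 - 8*q^5 - 2*q^4 + 28*q^3 + 40*q^2 + 16*q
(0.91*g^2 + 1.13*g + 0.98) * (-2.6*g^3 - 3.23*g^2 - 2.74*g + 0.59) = -2.366*g^5 - 5.8773*g^4 - 8.6913*g^3 - 5.7247*g^2 - 2.0185*g + 0.5782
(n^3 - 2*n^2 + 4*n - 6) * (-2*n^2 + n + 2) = -2*n^5 + 5*n^4 - 8*n^3 + 12*n^2 + 2*n - 12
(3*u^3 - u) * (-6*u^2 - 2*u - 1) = -18*u^5 - 6*u^4 + 3*u^3 + 2*u^2 + u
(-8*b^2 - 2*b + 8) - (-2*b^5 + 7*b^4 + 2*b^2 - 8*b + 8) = 2*b^5 - 7*b^4 - 10*b^2 + 6*b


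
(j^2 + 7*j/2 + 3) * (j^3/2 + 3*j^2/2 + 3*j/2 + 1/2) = j^5/2 + 13*j^4/4 + 33*j^3/4 + 41*j^2/4 + 25*j/4 + 3/2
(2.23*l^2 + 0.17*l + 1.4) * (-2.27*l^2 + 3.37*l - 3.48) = -5.0621*l^4 + 7.1292*l^3 - 10.3655*l^2 + 4.1264*l - 4.872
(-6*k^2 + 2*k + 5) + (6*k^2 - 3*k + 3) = 8 - k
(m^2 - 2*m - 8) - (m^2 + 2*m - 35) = 27 - 4*m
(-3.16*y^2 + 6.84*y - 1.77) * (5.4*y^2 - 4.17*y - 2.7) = -17.064*y^4 + 50.1132*y^3 - 29.5488*y^2 - 11.0871*y + 4.779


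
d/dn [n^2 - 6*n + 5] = 2*n - 6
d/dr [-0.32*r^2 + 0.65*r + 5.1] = 0.65 - 0.64*r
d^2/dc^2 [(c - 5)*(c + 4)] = 2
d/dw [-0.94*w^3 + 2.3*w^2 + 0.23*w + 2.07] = -2.82*w^2 + 4.6*w + 0.23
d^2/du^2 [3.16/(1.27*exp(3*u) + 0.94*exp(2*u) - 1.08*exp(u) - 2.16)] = ((-36.1188*exp(2*u) - 11.8816*exp(u) + 3.4128)*(1.27*exp(3*u) + 0.94*exp(2*u) - 1.08*exp(u) - 2.16) + 3.16*(3.81*exp(2*u) + 1.88*exp(u) - 1.08)*(7.62*exp(2*u) + 3.76*exp(u) - 2.16)*exp(u))*exp(u)/(1.27*exp(3*u) + 0.94*exp(2*u) - 1.08*exp(u) - 2.16)^3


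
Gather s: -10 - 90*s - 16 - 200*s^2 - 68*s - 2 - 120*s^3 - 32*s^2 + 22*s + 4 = -120*s^3 - 232*s^2 - 136*s - 24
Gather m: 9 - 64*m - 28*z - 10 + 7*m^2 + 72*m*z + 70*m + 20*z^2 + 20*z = 7*m^2 + m*(72*z + 6) + 20*z^2 - 8*z - 1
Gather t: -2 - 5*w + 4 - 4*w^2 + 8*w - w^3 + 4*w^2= -w^3 + 3*w + 2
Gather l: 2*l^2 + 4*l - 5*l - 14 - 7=2*l^2 - l - 21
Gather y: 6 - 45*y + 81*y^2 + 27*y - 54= 81*y^2 - 18*y - 48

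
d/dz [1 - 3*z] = -3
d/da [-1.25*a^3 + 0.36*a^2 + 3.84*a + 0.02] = -3.75*a^2 + 0.72*a + 3.84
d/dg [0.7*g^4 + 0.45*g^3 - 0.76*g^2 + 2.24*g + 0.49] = 2.8*g^3 + 1.35*g^2 - 1.52*g + 2.24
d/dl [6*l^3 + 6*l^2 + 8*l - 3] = 18*l^2 + 12*l + 8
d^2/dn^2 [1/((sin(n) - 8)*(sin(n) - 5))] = (-4*sin(n)^4 + 39*sin(n)^3 - 3*sin(n)^2 - 598*sin(n) + 258)/((sin(n) - 8)^3*(sin(n) - 5)^3)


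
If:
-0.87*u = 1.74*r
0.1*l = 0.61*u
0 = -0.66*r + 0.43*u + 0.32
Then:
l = -2.57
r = 0.21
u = -0.42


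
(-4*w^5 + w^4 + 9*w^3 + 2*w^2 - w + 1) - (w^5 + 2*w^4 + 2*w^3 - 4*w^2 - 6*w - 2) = -5*w^5 - w^4 + 7*w^3 + 6*w^2 + 5*w + 3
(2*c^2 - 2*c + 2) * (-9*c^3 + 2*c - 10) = -18*c^5 + 18*c^4 - 14*c^3 - 24*c^2 + 24*c - 20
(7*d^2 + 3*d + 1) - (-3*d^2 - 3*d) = 10*d^2 + 6*d + 1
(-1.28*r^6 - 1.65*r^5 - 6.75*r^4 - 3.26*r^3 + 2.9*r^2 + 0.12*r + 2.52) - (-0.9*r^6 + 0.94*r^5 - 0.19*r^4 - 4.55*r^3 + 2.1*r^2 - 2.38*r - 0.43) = -0.38*r^6 - 2.59*r^5 - 6.56*r^4 + 1.29*r^3 + 0.8*r^2 + 2.5*r + 2.95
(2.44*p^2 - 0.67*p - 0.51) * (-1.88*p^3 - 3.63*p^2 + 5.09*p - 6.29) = -4.5872*p^5 - 7.5976*p^4 + 15.8105*p^3 - 16.9066*p^2 + 1.6184*p + 3.2079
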